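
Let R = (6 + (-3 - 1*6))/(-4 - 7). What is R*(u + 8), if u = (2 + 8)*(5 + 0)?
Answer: 174/11 ≈ 15.818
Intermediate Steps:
u = 50 (u = 10*5 = 50)
R = 3/11 (R = (6 + (-3 - 6))/(-11) = (6 - 9)*(-1/11) = -3*(-1/11) = 3/11 ≈ 0.27273)
R*(u + 8) = 3*(50 + 8)/11 = (3/11)*58 = 174/11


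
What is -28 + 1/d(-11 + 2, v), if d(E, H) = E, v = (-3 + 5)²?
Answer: -253/9 ≈ -28.111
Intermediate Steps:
v = 4 (v = 2² = 4)
-28 + 1/d(-11 + 2, v) = -28 + 1/(-11 + 2) = -28 + 1/(-9) = -28 - ⅑ = -253/9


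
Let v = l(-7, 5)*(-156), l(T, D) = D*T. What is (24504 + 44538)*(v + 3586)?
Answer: 624553932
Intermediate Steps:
v = 5460 (v = (5*(-7))*(-156) = -35*(-156) = 5460)
(24504 + 44538)*(v + 3586) = (24504 + 44538)*(5460 + 3586) = 69042*9046 = 624553932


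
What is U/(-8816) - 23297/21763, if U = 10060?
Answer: -106080533/47965652 ≈ -2.2116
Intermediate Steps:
U/(-8816) - 23297/21763 = 10060/(-8816) - 23297/21763 = 10060*(-1/8816) - 23297*1/21763 = -2515/2204 - 23297/21763 = -106080533/47965652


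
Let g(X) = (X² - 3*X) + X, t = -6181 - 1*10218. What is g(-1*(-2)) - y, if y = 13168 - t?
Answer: -29567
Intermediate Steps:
t = -16399 (t = -6181 - 10218 = -16399)
g(X) = X² - 2*X
y = 29567 (y = 13168 - 1*(-16399) = 13168 + 16399 = 29567)
g(-1*(-2)) - y = (-1*(-2))*(-2 - 1*(-2)) - 1*29567 = 2*(-2 + 2) - 29567 = 2*0 - 29567 = 0 - 29567 = -29567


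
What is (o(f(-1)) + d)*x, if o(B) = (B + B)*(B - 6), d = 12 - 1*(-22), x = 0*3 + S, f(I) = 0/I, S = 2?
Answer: 68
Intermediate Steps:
f(I) = 0
x = 2 (x = 0*3 + 2 = 0 + 2 = 2)
d = 34 (d = 12 + 22 = 34)
o(B) = 2*B*(-6 + B) (o(B) = (2*B)*(-6 + B) = 2*B*(-6 + B))
(o(f(-1)) + d)*x = (2*0*(-6 + 0) + 34)*2 = (2*0*(-6) + 34)*2 = (0 + 34)*2 = 34*2 = 68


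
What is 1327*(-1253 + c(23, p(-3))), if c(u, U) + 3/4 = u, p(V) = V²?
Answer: -6532821/4 ≈ -1.6332e+6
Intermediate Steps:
c(u, U) = -¾ + u
1327*(-1253 + c(23, p(-3))) = 1327*(-1253 + (-¾ + 23)) = 1327*(-1253 + 89/4) = 1327*(-4923/4) = -6532821/4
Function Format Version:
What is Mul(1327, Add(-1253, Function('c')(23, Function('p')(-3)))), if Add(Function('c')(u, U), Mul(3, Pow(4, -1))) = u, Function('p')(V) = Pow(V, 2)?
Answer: Rational(-6532821, 4) ≈ -1.6332e+6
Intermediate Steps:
Function('c')(u, U) = Add(Rational(-3, 4), u)
Mul(1327, Add(-1253, Function('c')(23, Function('p')(-3)))) = Mul(1327, Add(-1253, Add(Rational(-3, 4), 23))) = Mul(1327, Add(-1253, Rational(89, 4))) = Mul(1327, Rational(-4923, 4)) = Rational(-6532821, 4)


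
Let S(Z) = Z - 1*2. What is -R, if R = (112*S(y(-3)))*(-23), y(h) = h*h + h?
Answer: 10304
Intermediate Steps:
y(h) = h + h² (y(h) = h² + h = h + h²)
S(Z) = -2 + Z (S(Z) = Z - 2 = -2 + Z)
R = -10304 (R = (112*(-2 - 3*(1 - 3)))*(-23) = (112*(-2 - 3*(-2)))*(-23) = (112*(-2 + 6))*(-23) = (112*4)*(-23) = 448*(-23) = -10304)
-R = -1*(-10304) = 10304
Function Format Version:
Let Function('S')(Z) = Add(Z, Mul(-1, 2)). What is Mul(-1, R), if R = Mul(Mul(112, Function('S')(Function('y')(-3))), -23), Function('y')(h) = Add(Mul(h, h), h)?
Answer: 10304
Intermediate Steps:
Function('y')(h) = Add(h, Pow(h, 2)) (Function('y')(h) = Add(Pow(h, 2), h) = Add(h, Pow(h, 2)))
Function('S')(Z) = Add(-2, Z) (Function('S')(Z) = Add(Z, -2) = Add(-2, Z))
R = -10304 (R = Mul(Mul(112, Add(-2, Mul(-3, Add(1, -3)))), -23) = Mul(Mul(112, Add(-2, Mul(-3, -2))), -23) = Mul(Mul(112, Add(-2, 6)), -23) = Mul(Mul(112, 4), -23) = Mul(448, -23) = -10304)
Mul(-1, R) = Mul(-1, -10304) = 10304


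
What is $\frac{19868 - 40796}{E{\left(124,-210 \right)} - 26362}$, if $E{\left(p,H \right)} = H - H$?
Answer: $\frac{10464}{13181} \approx 0.79387$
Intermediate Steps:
$E{\left(p,H \right)} = 0$
$\frac{19868 - 40796}{E{\left(124,-210 \right)} - 26362} = \frac{19868 - 40796}{0 - 26362} = - \frac{20928}{-26362} = \left(-20928\right) \left(- \frac{1}{26362}\right) = \frac{10464}{13181}$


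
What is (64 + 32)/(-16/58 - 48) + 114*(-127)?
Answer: -2533998/175 ≈ -14480.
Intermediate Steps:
(64 + 32)/(-16/58 - 48) + 114*(-127) = 96/(-16*1/58 - 48) - 14478 = 96/(-8/29 - 48) - 14478 = 96/(-1400/29) - 14478 = 96*(-29/1400) - 14478 = -348/175 - 14478 = -2533998/175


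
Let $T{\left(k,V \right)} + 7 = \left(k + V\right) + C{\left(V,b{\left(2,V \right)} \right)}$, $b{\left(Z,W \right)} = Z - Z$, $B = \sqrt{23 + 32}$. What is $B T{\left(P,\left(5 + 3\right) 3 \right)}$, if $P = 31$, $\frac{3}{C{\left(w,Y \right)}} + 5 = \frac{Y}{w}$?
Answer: $\frac{237 \sqrt{55}}{5} \approx 351.53$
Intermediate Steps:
$B = \sqrt{55} \approx 7.4162$
$b{\left(Z,W \right)} = 0$
$C{\left(w,Y \right)} = \frac{3}{-5 + \frac{Y}{w}}$
$T{\left(k,V \right)} = - \frac{38}{5} + V + k$ ($T{\left(k,V \right)} = -7 + \left(\left(k + V\right) + \frac{3 V}{0 - 5 V}\right) = -7 + \left(\left(V + k\right) + \frac{3 V}{\left(-5\right) V}\right) = -7 + \left(\left(V + k\right) + 3 V \left(- \frac{1}{5 V}\right)\right) = -7 - \left(\frac{3}{5} - V - k\right) = -7 + \left(- \frac{3}{5} + V + k\right) = - \frac{38}{5} + V + k$)
$B T{\left(P,\left(5 + 3\right) 3 \right)} = \sqrt{55} \left(- \frac{38}{5} + \left(5 + 3\right) 3 + 31\right) = \sqrt{55} \left(- \frac{38}{5} + 8 \cdot 3 + 31\right) = \sqrt{55} \left(- \frac{38}{5} + 24 + 31\right) = \sqrt{55} \cdot \frac{237}{5} = \frac{237 \sqrt{55}}{5}$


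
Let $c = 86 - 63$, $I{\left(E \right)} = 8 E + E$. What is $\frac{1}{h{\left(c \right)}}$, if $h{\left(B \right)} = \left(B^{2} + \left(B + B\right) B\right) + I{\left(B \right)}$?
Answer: $\frac{1}{1794} \approx 0.00055741$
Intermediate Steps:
$I{\left(E \right)} = 9 E$
$c = 23$ ($c = 86 - 63 = 23$)
$h{\left(B \right)} = 3 B^{2} + 9 B$ ($h{\left(B \right)} = \left(B^{2} + \left(B + B\right) B\right) + 9 B = \left(B^{2} + 2 B B\right) + 9 B = \left(B^{2} + 2 B^{2}\right) + 9 B = 3 B^{2} + 9 B$)
$\frac{1}{h{\left(c \right)}} = \frac{1}{3 \cdot 23 \left(3 + 23\right)} = \frac{1}{3 \cdot 23 \cdot 26} = \frac{1}{1794}$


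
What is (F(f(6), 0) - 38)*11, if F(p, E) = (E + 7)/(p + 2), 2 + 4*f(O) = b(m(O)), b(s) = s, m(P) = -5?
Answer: -110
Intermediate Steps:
f(O) = -7/4 (f(O) = -1/2 + (1/4)*(-5) = -1/2 - 5/4 = -7/4)
F(p, E) = (7 + E)/(2 + p)
(F(f(6), 0) - 38)*11 = ((7 + 0)/(2 - 7/4) - 38)*11 = (7/(1/4) - 38)*11 = (4*7 - 38)*11 = (28 - 38)*11 = -10*11 = -110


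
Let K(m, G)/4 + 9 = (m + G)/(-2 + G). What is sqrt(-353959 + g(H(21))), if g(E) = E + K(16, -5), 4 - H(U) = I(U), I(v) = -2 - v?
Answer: 2*I*sqrt(4336185)/7 ≈ 594.96*I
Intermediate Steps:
H(U) = 6 + U (H(U) = 4 - (-2 - U) = 4 + (2 + U) = 6 + U)
K(m, G) = -36 + 4*(G + m)/(-2 + G) (K(m, G) = -36 + 4*((m + G)/(-2 + G)) = -36 + 4*((G + m)/(-2 + G)) = -36 + 4*(G + m)/(-2 + G))
g(E) = -296/7 + E (g(E) = E + 4*(18 + 16 - 8*(-5))/(-2 - 5) = E + 4*(18 + 16 + 40)/(-7) = E + 4*(-1/7)*74 = E - 296/7 = -296/7 + E)
sqrt(-353959 + g(H(21))) = sqrt(-353959 + (-296/7 + (6 + 21))) = sqrt(-353959 + (-296/7 + 27)) = sqrt(-353959 - 107/7) = sqrt(-2477820/7) = 2*I*sqrt(4336185)/7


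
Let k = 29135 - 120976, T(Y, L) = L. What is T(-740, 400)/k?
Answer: -400/91841 ≈ -0.0043554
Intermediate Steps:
k = -91841
T(-740, 400)/k = 400/(-91841) = 400*(-1/91841) = -400/91841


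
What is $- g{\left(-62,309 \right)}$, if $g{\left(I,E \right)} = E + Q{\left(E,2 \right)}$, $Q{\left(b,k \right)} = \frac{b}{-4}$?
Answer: $- \frac{927}{4} \approx -231.75$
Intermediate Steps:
$Q{\left(b,k \right)} = - \frac{b}{4}$ ($Q{\left(b,k \right)} = b \left(- \frac{1}{4}\right) = - \frac{b}{4}$)
$g{\left(I,E \right)} = \frac{3 E}{4}$ ($g{\left(I,E \right)} = E - \frac{E}{4} = \frac{3 E}{4}$)
$- g{\left(-62,309 \right)} = - \frac{3 \cdot 309}{4} = \left(-1\right) \frac{927}{4} = - \frac{927}{4}$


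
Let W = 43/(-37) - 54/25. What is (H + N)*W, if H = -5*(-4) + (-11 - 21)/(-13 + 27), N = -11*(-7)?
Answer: -291057/925 ≈ -314.66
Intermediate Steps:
W = -3073/925 (W = 43*(-1/37) - 54*1/25 = -43/37 - 54/25 = -3073/925 ≈ -3.3222)
N = 77
H = 124/7 (H = 20 - 32/14 = 20 - 32*1/14 = 20 - 16/7 = 124/7 ≈ 17.714)
(H + N)*W = (124/7 + 77)*(-3073/925) = (663/7)*(-3073/925) = -291057/925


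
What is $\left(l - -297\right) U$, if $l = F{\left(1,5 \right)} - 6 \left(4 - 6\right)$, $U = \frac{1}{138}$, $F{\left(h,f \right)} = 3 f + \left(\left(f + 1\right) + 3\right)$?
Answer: $\frac{111}{46} \approx 2.413$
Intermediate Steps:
$F{\left(h,f \right)} = 4 + 4 f$ ($F{\left(h,f \right)} = 3 f + \left(\left(1 + f\right) + 3\right) = 3 f + \left(4 + f\right) = 4 + 4 f$)
$U = \frac{1}{138} \approx 0.0072464$
$l = 36$ ($l = \left(4 + 4 \cdot 5\right) - 6 \left(4 - 6\right) = \left(4 + 20\right) - 6 \left(4 - 6\right) = 24 - -12 = 24 + 12 = 36$)
$\left(l - -297\right) U = \left(36 - -297\right) \frac{1}{138} = \left(36 + 297\right) \frac{1}{138} = 333 \cdot \frac{1}{138} = \frac{111}{46}$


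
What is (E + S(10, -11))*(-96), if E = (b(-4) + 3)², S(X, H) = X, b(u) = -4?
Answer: -1056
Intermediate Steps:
E = 1 (E = (-4 + 3)² = (-1)² = 1)
(E + S(10, -11))*(-96) = (1 + 10)*(-96) = 11*(-96) = -1056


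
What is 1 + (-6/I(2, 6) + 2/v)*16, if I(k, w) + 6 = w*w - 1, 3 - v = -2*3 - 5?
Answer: -5/203 ≈ -0.024631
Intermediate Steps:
v = 14 (v = 3 - (-2*3 - 5) = 3 - (-6 - 5) = 3 - 1*(-11) = 3 + 11 = 14)
I(k, w) = -7 + w² (I(k, w) = -6 + (w*w - 1) = -6 + (w² - 1) = -6 + (-1 + w²) = -7 + w²)
1 + (-6/I(2, 6) + 2/v)*16 = 1 + (-6/(-7 + 6²) + 2/14)*16 = 1 + (-6/(-7 + 36) + 2*(1/14))*16 = 1 + (-6/29 + ⅐)*16 = 1 - 13/203*16 = 1 - 208/203 = -5/203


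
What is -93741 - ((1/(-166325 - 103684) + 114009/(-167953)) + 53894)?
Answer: -6695042489896361/45348821577 ≈ -1.4763e+5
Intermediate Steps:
-93741 - ((1/(-166325 - 103684) + 114009/(-167953)) + 53894) = -93741 - ((1/(-270009) + 114009*(-1/167953)) + 53894) = -93741 - ((-1/270009 - 114009/167953) + 53894) = -93741 - (-30783624034/45348821577 + 53894) = -93741 - 1*2443998606446804/45348821577 = -93741 - 2443998606446804/45348821577 = -6695042489896361/45348821577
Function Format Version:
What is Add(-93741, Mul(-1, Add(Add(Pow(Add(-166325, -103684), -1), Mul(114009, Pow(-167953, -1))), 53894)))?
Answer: Rational(-6695042489896361, 45348821577) ≈ -1.4763e+5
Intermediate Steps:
Add(-93741, Mul(-1, Add(Add(Pow(Add(-166325, -103684), -1), Mul(114009, Pow(-167953, -1))), 53894))) = Add(-93741, Mul(-1, Add(Add(Pow(-270009, -1), Mul(114009, Rational(-1, 167953))), 53894))) = Add(-93741, Mul(-1, Add(Add(Rational(-1, 270009), Rational(-114009, 167953)), 53894))) = Add(-93741, Mul(-1, Add(Rational(-30783624034, 45348821577), 53894))) = Add(-93741, Mul(-1, Rational(2443998606446804, 45348821577))) = Add(-93741, Rational(-2443998606446804, 45348821577)) = Rational(-6695042489896361, 45348821577)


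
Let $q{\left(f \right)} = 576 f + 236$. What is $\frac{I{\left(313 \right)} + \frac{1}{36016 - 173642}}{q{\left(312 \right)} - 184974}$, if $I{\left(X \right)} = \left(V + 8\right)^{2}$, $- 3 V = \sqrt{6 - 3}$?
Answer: $- \frac{3794545}{296446404} + \frac{8 \sqrt{3}}{7539} \approx -0.010962$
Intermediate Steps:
$q{\left(f \right)} = 236 + 576 f$
$V = - \frac{\sqrt{3}}{3}$ ($V = - \frac{\sqrt{6 - 3}}{3} = - \frac{\sqrt{3}}{3} \approx -0.57735$)
$I{\left(X \right)} = \left(8 - \frac{\sqrt{3}}{3}\right)^{2}$ ($I{\left(X \right)} = \left(- \frac{\sqrt{3}}{3} + 8\right)^{2} = \left(8 - \frac{\sqrt{3}}{3}\right)^{2}$)
$\frac{I{\left(313 \right)} + \frac{1}{36016 - 173642}}{q{\left(312 \right)} - 184974} = \frac{\frac{\left(24 - \sqrt{3}\right)^{2}}{9} + \frac{1}{36016 - 173642}}{\left(236 + 576 \cdot 312\right) - 184974} = \frac{\frac{\left(24 - \sqrt{3}\right)^{2}}{9} + \frac{1}{36016 - 173642}}{\left(236 + 179712\right) - 184974} = \frac{\frac{\left(24 - \sqrt{3}\right)^{2}}{9} + \frac{1}{-137626}}{179948 - 184974} = \frac{\frac{\left(24 - \sqrt{3}\right)^{2}}{9} - \frac{1}{137626}}{-5026} = \left(- \frac{1}{137626} + \frac{\left(24 - \sqrt{3}\right)^{2}}{9}\right) \left(- \frac{1}{5026}\right) = \frac{1}{691708276} - \frac{\left(24 - \sqrt{3}\right)^{2}}{45234}$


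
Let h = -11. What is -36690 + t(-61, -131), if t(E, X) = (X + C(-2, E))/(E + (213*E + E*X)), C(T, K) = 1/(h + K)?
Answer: -13374816407/364536 ≈ -36690.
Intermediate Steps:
C(T, K) = 1/(-11 + K)
t(E, X) = (X + 1/(-11 + E))/(214*E + E*X) (t(E, X) = (X + 1/(-11 + E))/(E + (213*E + E*X)) = (X + 1/(-11 + E))/(214*E + E*X))
-36690 + t(-61, -131) = -36690 + (1 - 131*(-11 - 61))/((-61)*(-11 - 61)*(214 - 131)) = -36690 - 1/61*(1 - 131*(-72))/(-72*83) = -36690 - 1/61*(-1/72)*1/83*(1 + 9432) = -36690 - 1/61*(-1/72)*1/83*9433 = -36690 + 9433/364536 = -13374816407/364536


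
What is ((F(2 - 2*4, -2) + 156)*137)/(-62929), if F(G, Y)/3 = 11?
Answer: -25893/62929 ≈ -0.41146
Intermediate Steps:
F(G, Y) = 33 (F(G, Y) = 3*11 = 33)
((F(2 - 2*4, -2) + 156)*137)/(-62929) = ((33 + 156)*137)/(-62929) = (189*137)*(-1/62929) = 25893*(-1/62929) = -25893/62929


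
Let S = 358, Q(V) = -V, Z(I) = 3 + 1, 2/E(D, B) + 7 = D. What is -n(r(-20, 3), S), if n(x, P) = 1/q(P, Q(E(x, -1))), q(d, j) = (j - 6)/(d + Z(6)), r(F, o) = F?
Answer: 4887/80 ≈ 61.088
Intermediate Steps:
E(D, B) = 2/(-7 + D)
Z(I) = 4
q(d, j) = (-6 + j)/(4 + d) (q(d, j) = (j - 6)/(d + 4) = (-6 + j)/(4 + d))
n(x, P) = (4 + P)/(-6 - 2/(-7 + x)) (n(x, P) = 1/((-6 - 2/(-7 + x))/(4 + P)) = (4 + P)/(-6 - 2/(-7 + x)))
-n(r(-20, 3), S) = -(-1)*(-7 - 20)*(4 + 358)/(-40 + 6*(-20)) = -(-1)*(-27)*362/(-40 - 120) = -(-1)*(-27)*362/(-160) = -(-1)*(-1)*(-27)*362/160 = -1*(-4887/80) = 4887/80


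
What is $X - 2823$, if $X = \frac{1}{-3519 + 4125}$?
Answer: $- \frac{1710737}{606} \approx -2823.0$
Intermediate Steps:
$X = \frac{1}{606} \approx 0.0016502$
$X - 2823 = \frac{1}{606} - 2823 = - \frac{1710737}{606}$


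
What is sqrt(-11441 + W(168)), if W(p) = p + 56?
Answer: I*sqrt(11217) ≈ 105.91*I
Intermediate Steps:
W(p) = 56 + p
sqrt(-11441 + W(168)) = sqrt(-11441 + (56 + 168)) = sqrt(-11441 + 224) = sqrt(-11217) = I*sqrt(11217)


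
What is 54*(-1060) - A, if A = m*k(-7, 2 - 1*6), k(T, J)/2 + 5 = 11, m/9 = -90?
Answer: -47520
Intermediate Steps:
m = -810 (m = 9*(-90) = -810)
k(T, J) = 12 (k(T, J) = -10 + 2*11 = -10 + 22 = 12)
A = -9720 (A = -810*12 = -9720)
54*(-1060) - A = 54*(-1060) - 1*(-9720) = -57240 + 9720 = -47520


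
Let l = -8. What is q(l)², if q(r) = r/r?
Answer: 1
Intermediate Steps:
q(r) = 1
q(l)² = 1² = 1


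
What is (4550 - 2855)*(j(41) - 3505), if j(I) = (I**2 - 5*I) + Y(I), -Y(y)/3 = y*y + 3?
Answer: -12002295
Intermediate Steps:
Y(y) = -9 - 3*y**2 (Y(y) = -3*(y*y + 3) = -3*(y**2 + 3) = -3*(3 + y**2) = -9 - 3*y**2)
j(I) = -9 - 5*I - 2*I**2 (j(I) = (I**2 - 5*I) + (-9 - 3*I**2) = -9 - 5*I - 2*I**2)
(4550 - 2855)*(j(41) - 3505) = (4550 - 2855)*((-9 - 5*41 - 2*41**2) - 3505) = 1695*((-9 - 205 - 2*1681) - 3505) = 1695*((-9 - 205 - 3362) - 3505) = 1695*(-3576 - 3505) = 1695*(-7081) = -12002295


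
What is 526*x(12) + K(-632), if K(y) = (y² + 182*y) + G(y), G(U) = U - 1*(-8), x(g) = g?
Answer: 290088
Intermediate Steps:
G(U) = 8 + U (G(U) = U + 8 = 8 + U)
K(y) = 8 + y² + 183*y (K(y) = (y² + 182*y) + (8 + y) = 8 + y² + 183*y)
526*x(12) + K(-632) = 526*12 + (8 + (-632)² + 183*(-632)) = 6312 + (8 + 399424 - 115656) = 6312 + 283776 = 290088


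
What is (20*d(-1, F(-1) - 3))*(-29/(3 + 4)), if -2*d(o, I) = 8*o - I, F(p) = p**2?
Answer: -1740/7 ≈ -248.57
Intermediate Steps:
d(o, I) = I/2 - 4*o (d(o, I) = -(8*o - I)/2 = -(-I + 8*o)/2 = I/2 - 4*o)
(20*d(-1, F(-1) - 3))*(-29/(3 + 4)) = (20*(((-1)**2 - 3)/2 - 4*(-1)))*(-29/(3 + 4)) = (20*((1 - 3)/2 + 4))*(-29/7) = (20*((1/2)*(-2) + 4))*((1/7)*(-29)) = (20*(-1 + 4))*(-29/7) = (20*3)*(-29/7) = 60*(-29/7) = -1740/7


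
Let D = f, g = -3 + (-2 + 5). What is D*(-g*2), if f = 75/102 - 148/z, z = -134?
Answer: 0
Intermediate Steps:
g = 0 (g = -3 + 3 = 0)
f = 4191/2278 (f = 75/102 - 148/(-134) = 75*(1/102) - 148*(-1/134) = 25/34 + 74/67 = 4191/2278 ≈ 1.8398)
D = 4191/2278 ≈ 1.8398
D*(-g*2) = 4191*(-1*0*2)/2278 = 4191*(0*2)/2278 = (4191/2278)*0 = 0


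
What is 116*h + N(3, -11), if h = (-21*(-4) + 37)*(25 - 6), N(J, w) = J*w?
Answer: 266651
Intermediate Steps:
h = 2299 (h = (84 + 37)*19 = 121*19 = 2299)
116*h + N(3, -11) = 116*2299 + 3*(-11) = 266684 - 33 = 266651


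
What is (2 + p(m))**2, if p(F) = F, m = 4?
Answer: 36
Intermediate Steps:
(2 + p(m))**2 = (2 + 4)**2 = 6**2 = 36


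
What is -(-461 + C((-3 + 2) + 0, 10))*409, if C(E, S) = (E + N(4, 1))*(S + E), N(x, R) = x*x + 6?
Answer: 111248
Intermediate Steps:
N(x, R) = 6 + x² (N(x, R) = x² + 6 = 6 + x²)
C(E, S) = (22 + E)*(E + S) (C(E, S) = (E + (6 + 4²))*(S + E) = (E + (6 + 16))*(E + S) = (E + 22)*(E + S) = (22 + E)*(E + S))
-(-461 + C((-3 + 2) + 0, 10))*409 = -(-461 + (((-3 + 2) + 0)² + 22*((-3 + 2) + 0) + 22*10 + ((-3 + 2) + 0)*10))*409 = -(-461 + ((-1 + 0)² + 22*(-1 + 0) + 220 + (-1 + 0)*10))*409 = -(-461 + ((-1)² + 22*(-1) + 220 - 1*10))*409 = -(-461 + (1 - 22 + 220 - 10))*409 = -(-461 + 189)*409 = -(-272)*409 = -1*(-111248) = 111248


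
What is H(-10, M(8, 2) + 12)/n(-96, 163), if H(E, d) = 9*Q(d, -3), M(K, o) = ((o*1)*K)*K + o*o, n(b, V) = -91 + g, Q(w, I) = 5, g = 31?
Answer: -¾ ≈ -0.75000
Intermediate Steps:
n(b, V) = -60 (n(b, V) = -91 + 31 = -60)
M(K, o) = o² + o*K² (M(K, o) = (o*K)*K + o² = (K*o)*K + o² = o*K² + o² = o² + o*K²)
H(E, d) = 45 (H(E, d) = 9*5 = 45)
H(-10, M(8, 2) + 12)/n(-96, 163) = 45/(-60) = 45*(-1/60) = -¾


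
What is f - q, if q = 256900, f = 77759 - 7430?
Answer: -186571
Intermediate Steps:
f = 70329
f - q = 70329 - 1*256900 = 70329 - 256900 = -186571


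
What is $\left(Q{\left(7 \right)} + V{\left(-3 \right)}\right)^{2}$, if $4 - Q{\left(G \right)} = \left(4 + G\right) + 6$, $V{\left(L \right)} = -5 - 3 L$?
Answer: $81$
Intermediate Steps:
$Q{\left(G \right)} = -6 - G$ ($Q{\left(G \right)} = 4 - \left(\left(4 + G\right) + 6\right) = 4 - \left(10 + G\right) = -6 - G$)
$\left(Q{\left(7 \right)} + V{\left(-3 \right)}\right)^{2} = \left(\left(-6 - 7\right) - -4\right)^{2} = \left(\left(-6 - 7\right) + \left(-5 + 9\right)\right)^{2} = \left(-13 + 4\right)^{2} = \left(-9\right)^{2} = 81$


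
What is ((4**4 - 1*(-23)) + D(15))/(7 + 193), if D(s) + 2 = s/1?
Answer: 73/50 ≈ 1.4600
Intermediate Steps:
D(s) = -2 + s (D(s) = -2 + s/1 = -2 + s*1 = -2 + s)
((4**4 - 1*(-23)) + D(15))/(7 + 193) = ((4**4 - 1*(-23)) + (-2 + 15))/(7 + 193) = ((256 + 23) + 13)/200 = (279 + 13)*(1/200) = 292*(1/200) = 73/50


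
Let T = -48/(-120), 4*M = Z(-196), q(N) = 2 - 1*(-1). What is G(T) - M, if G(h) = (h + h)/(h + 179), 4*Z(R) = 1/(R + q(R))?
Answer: 13249/2769936 ≈ 0.0047831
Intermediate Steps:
q(N) = 3 (q(N) = 2 + 1 = 3)
Z(R) = 1/(4*(3 + R)) (Z(R) = 1/(4*(R + 3)) = 1/(4*(3 + R)))
M = -1/3088 (M = (1/(4*(3 - 196)))/4 = ((¼)/(-193))/4 = ((¼)*(-1/193))/4 = (¼)*(-1/772) = -1/3088 ≈ -0.00032383)
T = ⅖ (T = -48*(-1/120) = ⅖ ≈ 0.40000)
G(h) = 2*h/(179 + h) (G(h) = (2*h)/(179 + h) = 2*h/(179 + h))
G(T) - M = 2*(⅖)/(179 + ⅖) - 1*(-1/3088) = 2*(⅖)/(897/5) + 1/3088 = 2*(⅖)*(5/897) + 1/3088 = 4/897 + 1/3088 = 13249/2769936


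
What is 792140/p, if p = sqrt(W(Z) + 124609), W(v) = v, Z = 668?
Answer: 792140*sqrt(125277)/125277 ≈ 2238.0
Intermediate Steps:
p = sqrt(125277) (p = sqrt(668 + 124609) = sqrt(125277) ≈ 353.94)
792140/p = 792140/(sqrt(125277)) = 792140*(sqrt(125277)/125277) = 792140*sqrt(125277)/125277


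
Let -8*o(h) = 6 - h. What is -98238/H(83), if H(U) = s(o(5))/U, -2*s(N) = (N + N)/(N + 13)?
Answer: -839836662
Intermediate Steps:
o(h) = -¾ + h/8 (o(h) = -(6 - h)/8 = -¾ + h/8)
s(N) = -N/(13 + N) (s(N) = -(N + N)/(2*(N + 13)) = -2*N/(2*(13 + N)) = -N/(13 + N))
H(U) = 1/(103*U) (H(U) = (-(-¾ + (⅛)*5)/(13 + (-¾ + (⅛)*5)))/U = (-(-¾ + 5/8)/(13 + (-¾ + 5/8)))/U = (-1*(-⅛)/(13 - ⅛))/U = (-1*(-⅛)/103/8)/U = (-1*(-⅛)*8/103)/U = 1/(103*U))
-98238/H(83) = -98238/((1/103)/83) = -98238/((1/103)*(1/83)) = -98238/1/8549 = -98238*8549 = -839836662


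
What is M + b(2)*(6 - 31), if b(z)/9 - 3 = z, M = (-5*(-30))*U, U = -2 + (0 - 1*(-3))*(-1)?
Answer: -1875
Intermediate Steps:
U = -5 (U = -2 + (0 + 3)*(-1) = -2 + 3*(-1) = -2 - 3 = -5)
M = -750 (M = -5*(-30)*(-5) = 150*(-5) = -750)
b(z) = 27 + 9*z
M + b(2)*(6 - 31) = -750 + (27 + 9*2)*(6 - 31) = -750 + (27 + 18)*(-25) = -750 + 45*(-25) = -750 - 1125 = -1875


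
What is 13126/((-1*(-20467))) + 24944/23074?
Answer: 406699086/236127779 ≈ 1.7224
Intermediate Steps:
13126/((-1*(-20467))) + 24944/23074 = 13126/20467 + 24944*(1/23074) = 13126*(1/20467) + 12472/11537 = 13126/20467 + 12472/11537 = 406699086/236127779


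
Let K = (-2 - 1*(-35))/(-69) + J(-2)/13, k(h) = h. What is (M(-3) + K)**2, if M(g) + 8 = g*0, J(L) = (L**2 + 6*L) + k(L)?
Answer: 7645225/89401 ≈ 85.516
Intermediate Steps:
J(L) = L**2 + 7*L (J(L) = (L**2 + 6*L) + L = L**2 + 7*L)
M(g) = -8 (M(g) = -8 + g*0 = -8 + 0 = -8)
K = -373/299 (K = (-2 - 1*(-35))/(-69) - 2*(7 - 2)/13 = (-2 + 35)*(-1/69) - 2*5*(1/13) = 33*(-1/69) - 10*1/13 = -11/23 - 10/13 = -373/299 ≈ -1.2475)
(M(-3) + K)**2 = (-8 - 373/299)**2 = (-2765/299)**2 = 7645225/89401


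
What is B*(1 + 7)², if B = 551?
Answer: 35264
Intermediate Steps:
B*(1 + 7)² = 551*(1 + 7)² = 551*8² = 551*64 = 35264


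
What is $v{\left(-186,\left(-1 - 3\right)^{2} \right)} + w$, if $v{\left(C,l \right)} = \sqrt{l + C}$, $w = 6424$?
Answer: $6424 + i \sqrt{170} \approx 6424.0 + 13.038 i$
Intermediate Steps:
$v{\left(C,l \right)} = \sqrt{C + l}$
$v{\left(-186,\left(-1 - 3\right)^{2} \right)} + w = \sqrt{-186 + \left(-1 - 3\right)^{2}} + 6424 = \sqrt{-186 + \left(-4\right)^{2}} + 6424 = \sqrt{-186 + 16} + 6424 = \sqrt{-170} + 6424 = i \sqrt{170} + 6424 = 6424 + i \sqrt{170}$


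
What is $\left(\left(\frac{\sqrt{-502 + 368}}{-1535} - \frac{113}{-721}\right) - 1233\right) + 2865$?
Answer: $\frac{1176785}{721} - \frac{i \sqrt{134}}{1535} \approx 1632.2 - 0.0075413 i$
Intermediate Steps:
$\left(\left(\frac{\sqrt{-502 + 368}}{-1535} - \frac{113}{-721}\right) - 1233\right) + 2865 = \left(\left(\sqrt{-134} \left(- \frac{1}{1535}\right) - - \frac{113}{721}\right) - 1233\right) + 2865 = \left(\left(i \sqrt{134} \left(- \frac{1}{1535}\right) + \frac{113}{721}\right) - 1233\right) + 2865 = \left(\left(- \frac{i \sqrt{134}}{1535} + \frac{113}{721}\right) - 1233\right) + 2865 = \left(\left(\frac{113}{721} - \frac{i \sqrt{134}}{1535}\right) - 1233\right) + 2865 = \left(- \frac{888880}{721} - \frac{i \sqrt{134}}{1535}\right) + 2865 = \frac{1176785}{721} - \frac{i \sqrt{134}}{1535}$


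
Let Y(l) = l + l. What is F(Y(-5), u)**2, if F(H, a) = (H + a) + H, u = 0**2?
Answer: 400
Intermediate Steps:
u = 0
Y(l) = 2*l
F(H, a) = a + 2*H
F(Y(-5), u)**2 = (0 + 2*(2*(-5)))**2 = (0 + 2*(-10))**2 = (0 - 20)**2 = (-20)**2 = 400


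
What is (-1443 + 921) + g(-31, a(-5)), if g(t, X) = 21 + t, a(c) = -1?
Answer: -532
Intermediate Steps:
(-1443 + 921) + g(-31, a(-5)) = (-1443 + 921) + (21 - 31) = -522 - 10 = -532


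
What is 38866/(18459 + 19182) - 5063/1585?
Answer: -128973773/59660985 ≈ -2.1618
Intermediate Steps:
38866/(18459 + 19182) - 5063/1585 = 38866/37641 - 5063*1/1585 = 38866*(1/37641) - 5063/1585 = 38866/37641 - 5063/1585 = -128973773/59660985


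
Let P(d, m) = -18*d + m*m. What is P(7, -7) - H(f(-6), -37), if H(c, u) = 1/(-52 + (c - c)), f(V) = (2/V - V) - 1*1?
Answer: -4003/52 ≈ -76.981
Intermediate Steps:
P(d, m) = m² - 18*d (P(d, m) = -18*d + m² = m² - 18*d)
f(V) = -1 - V + 2/V (f(V) = (-V + 2/V) - 1 = -1 - V + 2/V)
H(c, u) = -1/52 (H(c, u) = 1/(-52 + 0) = 1/(-52) = -1/52)
P(7, -7) - H(f(-6), -37) = ((-7)² - 18*7) - 1*(-1/52) = (49 - 126) + 1/52 = -77 + 1/52 = -4003/52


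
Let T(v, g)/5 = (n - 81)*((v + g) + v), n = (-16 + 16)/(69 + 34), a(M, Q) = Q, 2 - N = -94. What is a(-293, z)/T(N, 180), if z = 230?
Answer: -23/15066 ≈ -0.0015266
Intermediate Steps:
N = 96 (N = 2 - 1*(-94) = 2 + 94 = 96)
n = 0 (n = 0/103 = 0*(1/103) = 0)
T(v, g) = -810*v - 405*g (T(v, g) = 5*((0 - 81)*((v + g) + v)) = 5*(-81*((g + v) + v)) = 5*(-81*(g + 2*v)) = 5*(-162*v - 81*g) = -810*v - 405*g)
a(-293, z)/T(N, 180) = 230/(-810*96 - 405*180) = 230/(-77760 - 72900) = 230/(-150660) = 230*(-1/150660) = -23/15066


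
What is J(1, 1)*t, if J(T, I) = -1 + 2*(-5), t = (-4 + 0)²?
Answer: -176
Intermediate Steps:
t = 16 (t = (-4)² = 16)
J(T, I) = -11 (J(T, I) = -1 - 10 = -11)
J(1, 1)*t = -11*16 = -176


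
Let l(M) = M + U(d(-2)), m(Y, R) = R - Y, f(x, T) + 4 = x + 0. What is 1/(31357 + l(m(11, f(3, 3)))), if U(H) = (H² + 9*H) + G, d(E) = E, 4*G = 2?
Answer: 2/62663 ≈ 3.1917e-5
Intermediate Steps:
G = ½ (G = (¼)*2 = ½ ≈ 0.50000)
f(x, T) = -4 + x (f(x, T) = -4 + (x + 0) = -4 + x)
U(H) = ½ + H² + 9*H (U(H) = (H² + 9*H) + ½ = ½ + H² + 9*H)
l(M) = -27/2 + M (l(M) = M + (½ + (-2)² + 9*(-2)) = M + (½ + 4 - 18) = M - 27/2 = -27/2 + M)
1/(31357 + l(m(11, f(3, 3)))) = 1/(31357 + (-27/2 + ((-4 + 3) - 1*11))) = 1/(31357 + (-27/2 + (-1 - 11))) = 1/(31357 + (-27/2 - 12)) = 1/(31357 - 51/2) = 1/(62663/2) = 2/62663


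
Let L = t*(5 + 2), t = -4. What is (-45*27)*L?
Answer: 34020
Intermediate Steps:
L = -28 (L = -4*(5 + 2) = -4*7 = -28)
(-45*27)*L = -45*27*(-28) = -1215*(-28) = 34020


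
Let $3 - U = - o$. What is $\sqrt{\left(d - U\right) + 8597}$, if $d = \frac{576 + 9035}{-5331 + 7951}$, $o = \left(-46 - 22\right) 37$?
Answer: $\frac{\sqrt{19072166205}}{1310} \approx 105.42$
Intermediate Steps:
$o = -2516$ ($o = \left(-68\right) 37 = -2516$)
$d = \frac{9611}{2620} \approx 3.6683$
$U = -2513$ ($U = 3 - \left(-1\right) \left(-2516\right) = 3 - 2516 = -2513$)
$\sqrt{\left(d - U\right) + 8597} = \sqrt{\left(\frac{9611}{2620} - -2513\right) + 8597} = \sqrt{\left(\frac{9611}{2620} + 2513\right) + 8597} = \sqrt{\frac{6593671}{2620} + 8597} = \sqrt{\frac{29117811}{2620}} = \frac{\sqrt{19072166205}}{1310}$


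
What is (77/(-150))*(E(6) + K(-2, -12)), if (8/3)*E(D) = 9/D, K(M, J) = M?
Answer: 1771/2400 ≈ 0.73792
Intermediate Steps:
E(D) = 27/(8*D) (E(D) = 3*(9/D)/8 = 27/(8*D))
(77/(-150))*(E(6) + K(-2, -12)) = (77/(-150))*((27/8)/6 - 2) = (77*(-1/150))*((27/8)*(1/6) - 2) = -77*(9/16 - 2)/150 = -77/150*(-23/16) = 1771/2400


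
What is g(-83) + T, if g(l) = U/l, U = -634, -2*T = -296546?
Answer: 12307293/83 ≈ 1.4828e+5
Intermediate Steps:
T = 148273 (T = -½*(-296546) = 148273)
g(l) = -634/l
g(-83) + T = -634/(-83) + 148273 = -634*(-1/83) + 148273 = 634/83 + 148273 = 12307293/83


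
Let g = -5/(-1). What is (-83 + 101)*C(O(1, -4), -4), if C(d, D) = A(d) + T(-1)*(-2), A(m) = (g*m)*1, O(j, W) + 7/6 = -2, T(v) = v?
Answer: -249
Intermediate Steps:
O(j, W) = -19/6 (O(j, W) = -7/6 - 2 = -19/6)
g = 5 (g = -5*(-1) = 5)
A(m) = 5*m (A(m) = (5*m)*1 = 5*m)
C(d, D) = 2 + 5*d (C(d, D) = 5*d - 1*(-2) = 5*d + 2 = 2 + 5*d)
(-83 + 101)*C(O(1, -4), -4) = (-83 + 101)*(2 + 5*(-19/6)) = 18*(2 - 95/6) = 18*(-83/6) = -249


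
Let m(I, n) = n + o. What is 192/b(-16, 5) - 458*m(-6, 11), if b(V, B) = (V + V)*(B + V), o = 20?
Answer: -156172/11 ≈ -14197.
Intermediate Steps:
m(I, n) = 20 + n (m(I, n) = n + 20 = 20 + n)
b(V, B) = 2*V*(B + V) (b(V, B) = (2*V)*(B + V) = 2*V*(B + V))
192/b(-16, 5) - 458*m(-6, 11) = 192/((2*(-16)*(5 - 16))) - 458*(20 + 11) = 192/((2*(-16)*(-11))) - 458*31 = 192/352 - 14198 = 192*(1/352) - 14198 = 6/11 - 14198 = -156172/11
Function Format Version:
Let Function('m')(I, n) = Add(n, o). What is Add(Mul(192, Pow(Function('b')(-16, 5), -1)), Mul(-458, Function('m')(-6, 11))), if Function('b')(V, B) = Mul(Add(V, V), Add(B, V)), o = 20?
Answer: Rational(-156172, 11) ≈ -14197.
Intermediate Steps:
Function('m')(I, n) = Add(20, n) (Function('m')(I, n) = Add(n, 20) = Add(20, n))
Function('b')(V, B) = Mul(2, V, Add(B, V)) (Function('b')(V, B) = Mul(Mul(2, V), Add(B, V)) = Mul(2, V, Add(B, V)))
Add(Mul(192, Pow(Function('b')(-16, 5), -1)), Mul(-458, Function('m')(-6, 11))) = Add(Mul(192, Pow(Mul(2, -16, Add(5, -16)), -1)), Mul(-458, Add(20, 11))) = Add(Mul(192, Pow(Mul(2, -16, -11), -1)), Mul(-458, 31)) = Add(Mul(192, Pow(352, -1)), -14198) = Add(Mul(192, Rational(1, 352)), -14198) = Add(Rational(6, 11), -14198) = Rational(-156172, 11)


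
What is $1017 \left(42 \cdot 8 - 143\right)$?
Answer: $196281$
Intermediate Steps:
$1017 \left(42 \cdot 8 - 143\right) = 1017 \left(336 - 143\right) = 1017 \cdot 193 = 196281$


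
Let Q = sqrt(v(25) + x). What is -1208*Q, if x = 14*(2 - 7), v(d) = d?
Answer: -3624*I*sqrt(5) ≈ -8103.5*I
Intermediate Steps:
x = -70 (x = 14*(-5) = -70)
Q = 3*I*sqrt(5) (Q = sqrt(25 - 70) = sqrt(-45) = 3*I*sqrt(5) ≈ 6.7082*I)
-1208*Q = -3624*I*sqrt(5)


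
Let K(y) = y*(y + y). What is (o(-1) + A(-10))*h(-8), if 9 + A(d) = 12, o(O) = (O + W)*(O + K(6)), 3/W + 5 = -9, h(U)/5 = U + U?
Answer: 46600/7 ≈ 6657.1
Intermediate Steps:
h(U) = 10*U (h(U) = 5*(U + U) = 5*(2*U) = 10*U)
W = -3/14 (W = 3/(-5 - 9) = 3/(-14) = 3*(-1/14) = -3/14 ≈ -0.21429)
K(y) = 2*y² (K(y) = y*(2*y) = 2*y²)
o(O) = (72 + O)*(-3/14 + O) (o(O) = (O - 3/14)*(O + 2*6²) = (-3/14 + O)*(O + 2*36) = (-3/14 + O)*(O + 72) = (-3/14 + O)*(72 + O) = (72 + O)*(-3/14 + O))
A(d) = 3 (A(d) = -9 + 12 = 3)
(o(-1) + A(-10))*h(-8) = ((-108/7 + (-1)² + (1005/14)*(-1)) + 3)*(10*(-8)) = ((-108/7 + 1 - 1005/14) + 3)*(-80) = (-1207/14 + 3)*(-80) = -1165/14*(-80) = 46600/7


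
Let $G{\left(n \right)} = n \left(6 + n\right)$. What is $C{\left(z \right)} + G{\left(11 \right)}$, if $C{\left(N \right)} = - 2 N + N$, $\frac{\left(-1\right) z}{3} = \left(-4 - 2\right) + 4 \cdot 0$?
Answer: $169$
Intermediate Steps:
$z = 18$ ($z = - 3 \left(\left(-4 - 2\right) + 4 \cdot 0\right) = - 3 \left(-6 + 0\right) = \left(-3\right) \left(-6\right) = 18$)
$C{\left(N \right)} = - N$
$C{\left(z \right)} + G{\left(11 \right)} = \left(-1\right) 18 + 11 \left(6 + 11\right) = -18 + 11 \cdot 17 = -18 + 187 = 169$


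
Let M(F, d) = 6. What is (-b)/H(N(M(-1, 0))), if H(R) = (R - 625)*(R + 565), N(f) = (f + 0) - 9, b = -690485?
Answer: -690485/352936 ≈ -1.9564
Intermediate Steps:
N(f) = -9 + f (N(f) = f - 9 = -9 + f)
H(R) = (-625 + R)*(565 + R)
(-b)/H(N(M(-1, 0))) = (-1*(-690485))/(-353125 + (-9 + 6)**2 - 60*(-9 + 6)) = 690485/(-353125 + (-3)**2 - 60*(-3)) = 690485/(-353125 + 9 + 180) = 690485/(-352936) = 690485*(-1/352936) = -690485/352936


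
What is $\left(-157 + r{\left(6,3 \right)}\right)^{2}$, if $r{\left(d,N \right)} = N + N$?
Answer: $22801$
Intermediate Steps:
$r{\left(d,N \right)} = 2 N$
$\left(-157 + r{\left(6,3 \right)}\right)^{2} = \left(-157 + 2 \cdot 3\right)^{2} = \left(-157 + 6\right)^{2} = \left(-151\right)^{2} = 22801$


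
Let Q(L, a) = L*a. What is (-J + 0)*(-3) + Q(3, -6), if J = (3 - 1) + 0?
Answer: -12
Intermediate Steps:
J = 2 (J = 2 + 0 = 2)
(-J + 0)*(-3) + Q(3, -6) = (-1*2 + 0)*(-3) + 3*(-6) = (-2 + 0)*(-3) - 18 = -2*(-3) - 18 = 6 - 18 = -12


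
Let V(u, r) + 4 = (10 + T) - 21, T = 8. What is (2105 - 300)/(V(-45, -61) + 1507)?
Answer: 361/300 ≈ 1.2033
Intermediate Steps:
V(u, r) = -7 (V(u, r) = -4 + ((10 + 8) - 21) = -4 + (18 - 21) = -4 - 3 = -7)
(2105 - 300)/(V(-45, -61) + 1507) = (2105 - 300)/(-7 + 1507) = 1805/1500 = 1805*(1/1500) = 361/300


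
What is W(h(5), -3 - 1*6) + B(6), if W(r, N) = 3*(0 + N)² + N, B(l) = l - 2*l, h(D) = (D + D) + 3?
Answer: 228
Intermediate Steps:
h(D) = 3 + 2*D (h(D) = 2*D + 3 = 3 + 2*D)
B(l) = -l
W(r, N) = N + 3*N² (W(r, N) = 3*N² + N = N + 3*N²)
W(h(5), -3 - 1*6) + B(6) = (-3 - 1*6)*(1 + 3*(-3 - 1*6)) - 1*6 = (-3 - 6)*(1 + 3*(-3 - 6)) - 6 = -9*(1 + 3*(-9)) - 6 = -9*(1 - 27) - 6 = -9*(-26) - 6 = 234 - 6 = 228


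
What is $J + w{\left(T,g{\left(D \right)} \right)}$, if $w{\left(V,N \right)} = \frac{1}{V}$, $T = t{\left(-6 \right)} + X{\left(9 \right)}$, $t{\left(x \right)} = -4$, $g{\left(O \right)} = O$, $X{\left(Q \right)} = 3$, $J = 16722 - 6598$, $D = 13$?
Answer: $10123$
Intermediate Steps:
$J = 10124$ ($J = 16722 - 6598 = 10124$)
$T = -1$ ($T = -4 + 3 = -1$)
$J + w{\left(T,g{\left(D \right)} \right)} = 10124 + \frac{1}{-1} = 10124 - 1 = 10123$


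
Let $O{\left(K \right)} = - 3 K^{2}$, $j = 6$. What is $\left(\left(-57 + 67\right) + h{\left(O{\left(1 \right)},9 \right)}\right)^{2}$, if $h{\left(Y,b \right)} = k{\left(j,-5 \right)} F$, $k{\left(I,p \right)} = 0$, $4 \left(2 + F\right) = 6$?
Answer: $100$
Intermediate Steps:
$F = - \frac{1}{2}$ ($F = -2 + \frac{1}{4} \cdot 6 = -2 + \frac{3}{2} = - \frac{1}{2} \approx -0.5$)
$h{\left(Y,b \right)} = 0$ ($h{\left(Y,b \right)} = 0 \left(- \frac{1}{2}\right) = 0$)
$\left(\left(-57 + 67\right) + h{\left(O{\left(1 \right)},9 \right)}\right)^{2} = \left(\left(-57 + 67\right) + 0\right)^{2} = \left(10 + 0\right)^{2} = 10^{2} = 100$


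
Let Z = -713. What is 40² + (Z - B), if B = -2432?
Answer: 3319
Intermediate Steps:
40² + (Z - B) = 40² + (-713 - 1*(-2432)) = 1600 + (-713 + 2432) = 1600 + 1719 = 3319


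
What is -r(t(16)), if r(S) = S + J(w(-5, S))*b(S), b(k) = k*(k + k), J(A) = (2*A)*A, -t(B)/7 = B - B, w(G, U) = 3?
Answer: 0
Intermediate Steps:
t(B) = 0 (t(B) = -7*(B - B) = -7*0 = 0)
J(A) = 2*A²
b(k) = 2*k² (b(k) = k*(2*k) = 2*k²)
r(S) = S + 36*S² (r(S) = S + (2*3²)*(2*S²) = S + (2*9)*(2*S²) = S + 18*(2*S²) = S + 36*S²)
-r(t(16)) = -0*(1 + 36*0) = -0*(1 + 0) = -0 = -1*0 = 0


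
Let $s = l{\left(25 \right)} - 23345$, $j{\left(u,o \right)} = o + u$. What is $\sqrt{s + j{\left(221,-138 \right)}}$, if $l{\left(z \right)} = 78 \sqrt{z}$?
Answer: $2 i \sqrt{5718} \approx 151.23 i$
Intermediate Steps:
$s = -22955$ ($s = 78 \sqrt{25} - 23345 = 78 \cdot 5 - 23345 = 390 - 23345 = -22955$)
$\sqrt{s + j{\left(221,-138 \right)}} = \sqrt{-22955 + \left(-138 + 221\right)} = \sqrt{-22955 + 83} = \sqrt{-22872} = 2 i \sqrt{5718}$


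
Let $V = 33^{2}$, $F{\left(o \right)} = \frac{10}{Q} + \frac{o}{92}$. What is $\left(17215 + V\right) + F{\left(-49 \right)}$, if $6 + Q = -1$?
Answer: $\frac{11786513}{644} \approx 18302.0$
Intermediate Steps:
$Q = -7$ ($Q = -6 - 1 = -7$)
$F{\left(o \right)} = - \frac{10}{7} + \frac{o}{92}$ ($F{\left(o \right)} = \frac{10}{-7} + \frac{o}{92} = 10 \left(- \frac{1}{7}\right) + o \frac{1}{92} = - \frac{10}{7} + \frac{o}{92}$)
$V = 1089$
$\left(17215 + V\right) + F{\left(-49 \right)} = \left(17215 + 1089\right) + \left(- \frac{10}{7} + \frac{1}{92} \left(-49\right)\right) = 18304 - \frac{1263}{644} = \frac{11786513}{644}$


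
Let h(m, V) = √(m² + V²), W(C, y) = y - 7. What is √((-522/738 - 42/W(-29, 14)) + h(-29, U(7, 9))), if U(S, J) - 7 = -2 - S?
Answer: √(-11275 + 21853*√5)/41 ≈ 4.7288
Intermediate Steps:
W(C, y) = -7 + y
U(S, J) = 5 - S (U(S, J) = 7 + (-2 - S) = 5 - S)
h(m, V) = √(V² + m²)
√((-522/738 - 42/W(-29, 14)) + h(-29, U(7, 9))) = √((-522/738 - 42/(-7 + 14)) + √((5 - 1*7)² + (-29)²)) = √((-522*1/738 - 42/7) + √((5 - 7)² + 841)) = √((-29/41 - 42*⅐) + √((-2)² + 841)) = √((-29/41 - 6) + √(4 + 841)) = √(-275/41 + √845) = √(-275/41 + 13*√5)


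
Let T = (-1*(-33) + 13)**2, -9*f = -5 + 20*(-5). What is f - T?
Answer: -6313/3 ≈ -2104.3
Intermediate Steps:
f = 35/3 (f = -(-5 + 20*(-5))/9 = -(-5 - 100)/9 = -1/9*(-105) = 35/3 ≈ 11.667)
T = 2116 (T = (33 + 13)**2 = 46**2 = 2116)
f - T = 35/3 - 1*2116 = 35/3 - 2116 = -6313/3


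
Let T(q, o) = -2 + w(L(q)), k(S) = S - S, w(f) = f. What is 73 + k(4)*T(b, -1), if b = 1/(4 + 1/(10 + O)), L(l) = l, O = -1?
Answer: 73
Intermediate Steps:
k(S) = 0
b = 9/37 (b = 1/(4 + 1/(10 - 1)) = 1/(4 + 1/9) = 1/(37/9) = 9/37 ≈ 0.24324)
T(q, o) = -2 + q
73 + k(4)*T(b, -1) = 73 + 0*(-2 + 9/37) = 73 + 0*(-65/37) = 73 + 0 = 73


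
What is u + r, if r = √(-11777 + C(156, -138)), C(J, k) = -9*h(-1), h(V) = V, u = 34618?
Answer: 34618 + 2*I*√2942 ≈ 34618.0 + 108.48*I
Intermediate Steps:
C(J, k) = 9 (C(J, k) = -9*(-1) = 9)
r = 2*I*√2942 (r = √(-11777 + 9) = √(-11768) = 2*I*√2942 ≈ 108.48*I)
u + r = 34618 + 2*I*√2942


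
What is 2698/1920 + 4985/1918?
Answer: 3686491/920640 ≈ 4.0043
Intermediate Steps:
2698/1920 + 4985/1918 = 2698*(1/1920) + 4985*(1/1918) = 1349/960 + 4985/1918 = 3686491/920640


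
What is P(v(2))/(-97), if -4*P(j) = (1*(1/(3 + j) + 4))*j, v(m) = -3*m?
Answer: -11/194 ≈ -0.056701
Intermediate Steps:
P(j) = -j*(4 + 1/(3 + j))/4 (P(j) = -1*(1/(3 + j) + 4)*j/4 = -1*(4 + 1/(3 + j))*j/4 = -(4 + 1/(3 + j))*j/4 = -j*(4 + 1/(3 + j))/4)
P(v(2))/(-97) = -(-3*2)*(13 + 4*(-3*2))/(12 + 4*(-3*2))/(-97) = -1*(-6)*(13 + 4*(-6))/(12 + 4*(-6))*(-1/97) = -1*(-6)*(13 - 24)/(12 - 24)*(-1/97) = -1*(-6)*(-11)/(-12)*(-1/97) = -1*(-6)*(-1/12)*(-11)*(-1/97) = (11/2)*(-1/97) = -11/194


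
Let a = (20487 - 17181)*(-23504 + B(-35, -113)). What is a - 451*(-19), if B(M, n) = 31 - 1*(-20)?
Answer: -77527049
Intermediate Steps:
B(M, n) = 51 (B(M, n) = 31 + 20 = 51)
a = -77535618 (a = (20487 - 17181)*(-23504 + 51) = 3306*(-23453) = -77535618)
a - 451*(-19) = -77535618 - 451*(-19) = -77535618 + 8569 = -77527049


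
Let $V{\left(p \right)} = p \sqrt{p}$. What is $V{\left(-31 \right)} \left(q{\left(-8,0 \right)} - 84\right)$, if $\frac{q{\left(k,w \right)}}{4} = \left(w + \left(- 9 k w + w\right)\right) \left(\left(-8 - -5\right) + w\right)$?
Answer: $2604 i \sqrt{31} \approx 14498.0 i$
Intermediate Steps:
$V{\left(p \right)} = p^{\frac{3}{2}}$
$q{\left(k,w \right)} = 4 \left(-3 + w\right) \left(2 w - 9 k w\right)$ ($q{\left(k,w \right)} = 4 \left(w + \left(- 9 k w + w\right)\right) \left(\left(-8 - -5\right) + w\right) = 4 \left(w - \left(- w + 9 k w\right)\right) \left(\left(-8 + 5\right) + w\right) = 4 \left(w - \left(- w + 9 k w\right)\right) \left(-3 + w\right) = 4 \left(2 w - 9 k w\right) \left(-3 + w\right) = 4 \left(-3 + w\right) \left(2 w - 9 k w\right)$)
$V{\left(-31 \right)} \left(q{\left(-8,0 \right)} - 84\right) = \left(-31\right)^{\frac{3}{2}} \left(4 \cdot 0 \left(-6 + 2 \cdot 0 + 27 \left(-8\right) - \left(-72\right) 0\right) - 84\right) = - 31 i \sqrt{31} \left(4 \cdot 0 \left(-6 + 0 - 216 + 0\right) - 84\right) = - 31 i \sqrt{31} \left(4 \cdot 0 \left(-222\right) - 84\right) = - 31 i \sqrt{31} \left(0 - 84\right) = - 31 i \sqrt{31} \left(-84\right) = 2604 i \sqrt{31}$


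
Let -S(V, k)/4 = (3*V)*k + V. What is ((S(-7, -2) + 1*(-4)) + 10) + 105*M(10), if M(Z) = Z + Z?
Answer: 1966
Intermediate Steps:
M(Z) = 2*Z
S(V, k) = -4*V - 12*V*k (S(V, k) = -4*((3*V)*k + V) = -4*(3*V*k + V) = -4*(V + 3*V*k) = -4*V - 12*V*k)
((S(-7, -2) + 1*(-4)) + 10) + 105*M(10) = ((-4*(-7)*(1 + 3*(-2)) + 1*(-4)) + 10) + 105*(2*10) = ((-4*(-7)*(1 - 6) - 4) + 10) + 105*20 = ((-4*(-7)*(-5) - 4) + 10) + 2100 = ((-140 - 4) + 10) + 2100 = (-144 + 10) + 2100 = -134 + 2100 = 1966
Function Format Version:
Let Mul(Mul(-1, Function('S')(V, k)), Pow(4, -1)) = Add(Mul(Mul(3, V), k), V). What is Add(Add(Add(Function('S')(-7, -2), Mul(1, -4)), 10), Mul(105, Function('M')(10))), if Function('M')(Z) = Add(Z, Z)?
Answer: 1966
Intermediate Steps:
Function('M')(Z) = Mul(2, Z)
Function('S')(V, k) = Add(Mul(-4, V), Mul(-12, V, k)) (Function('S')(V, k) = Mul(-4, Add(Mul(Mul(3, V), k), V)) = Mul(-4, Add(Mul(3, V, k), V)) = Mul(-4, Add(V, Mul(3, V, k))) = Add(Mul(-4, V), Mul(-12, V, k)))
Add(Add(Add(Function('S')(-7, -2), Mul(1, -4)), 10), Mul(105, Function('M')(10))) = Add(Add(Add(Mul(-4, -7, Add(1, Mul(3, -2))), Mul(1, -4)), 10), Mul(105, Mul(2, 10))) = Add(Add(Add(Mul(-4, -7, Add(1, -6)), -4), 10), Mul(105, 20)) = Add(Add(Add(Mul(-4, -7, -5), -4), 10), 2100) = Add(Add(Add(-140, -4), 10), 2100) = Add(Add(-144, 10), 2100) = Add(-134, 2100) = 1966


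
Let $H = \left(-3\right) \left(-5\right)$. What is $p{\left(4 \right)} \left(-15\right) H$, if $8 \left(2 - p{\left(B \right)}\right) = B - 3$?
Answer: $- \frac{3375}{8} \approx -421.88$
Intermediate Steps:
$p{\left(B \right)} = \frac{19}{8} - \frac{B}{8}$ ($p{\left(B \right)} = 2 - \frac{B - 3}{8} = 2 - \frac{-3 + B}{8} = 2 - \left(- \frac{3}{8} + \frac{B}{8}\right) = \frac{19}{8} - \frac{B}{8}$)
$H = 15$
$p{\left(4 \right)} \left(-15\right) H = \left(\frac{19}{8} - \frac{1}{2}\right) \left(-15\right) 15 = \frac{15}{8} \left(-15\right) 15 = \left(- \frac{225}{8}\right) 15 = - \frac{3375}{8}$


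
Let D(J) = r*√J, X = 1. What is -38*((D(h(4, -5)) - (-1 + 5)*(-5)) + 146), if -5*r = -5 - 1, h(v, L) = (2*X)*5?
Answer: -6308 - 228*√10/5 ≈ -6452.2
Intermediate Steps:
h(v, L) = 10 (h(v, L) = (2*1)*5 = 2*5 = 10)
r = 6/5 (r = -(-5 - 1)/5 = -⅕*(-6) = 6/5 ≈ 1.2000)
D(J) = 6*√J/5
-38*((D(h(4, -5)) - (-1 + 5)*(-5)) + 146) = -38*((6*√10/5 - (-1 + 5)*(-5)) + 146) = -38*((6*√10/5 - 4*(-5)) + 146) = -38*((6*√10/5 - 1*(-20)) + 146) = -38*((6*√10/5 + 20) + 146) = -38*((20 + 6*√10/5) + 146) = -38*(166 + 6*√10/5) = -6308 - 228*√10/5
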